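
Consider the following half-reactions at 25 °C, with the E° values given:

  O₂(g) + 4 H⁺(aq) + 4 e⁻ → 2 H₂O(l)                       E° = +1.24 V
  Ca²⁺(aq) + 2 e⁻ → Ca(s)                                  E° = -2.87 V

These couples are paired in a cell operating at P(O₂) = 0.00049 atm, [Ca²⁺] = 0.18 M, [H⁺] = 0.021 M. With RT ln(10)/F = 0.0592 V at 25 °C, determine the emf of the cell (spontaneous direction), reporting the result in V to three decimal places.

+3.984 V

O₂/H₂O is the cathode (higher E°), Ca²⁺/Ca the anode: E°cell = +1.24 − (-2.87) = +4.11 V, n = 4.
Overall: O₂(g) + 4 H⁺(aq) + 2 Ca(s) → 2 H₂O(l) + 2 Ca²⁺(aq)
Q = [Ca²⁺]^2 / (P(O₂)·[H⁺]^4); log Q = 8.531.
E = E° − (0.0592/n) log Q = +4.11 − (0.0592/4)(8.531) = +3.984 V.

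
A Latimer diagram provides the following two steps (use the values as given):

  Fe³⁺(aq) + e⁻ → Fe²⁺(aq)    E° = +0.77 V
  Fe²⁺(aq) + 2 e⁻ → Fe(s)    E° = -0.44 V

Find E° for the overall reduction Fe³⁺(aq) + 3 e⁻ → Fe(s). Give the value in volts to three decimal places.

Adding the free-energy changes (−nFE°) of the two steps gives −n₃FE°₃ = −n₁FE°₁ − n₂FE°₂.
E°₃ = (1×+0.77 + 2×-0.44) / 3 = (-0.110) / 3 = -0.037 V.
E° values themselves are not directly additive — weighting by electron count is essential.

-0.037 V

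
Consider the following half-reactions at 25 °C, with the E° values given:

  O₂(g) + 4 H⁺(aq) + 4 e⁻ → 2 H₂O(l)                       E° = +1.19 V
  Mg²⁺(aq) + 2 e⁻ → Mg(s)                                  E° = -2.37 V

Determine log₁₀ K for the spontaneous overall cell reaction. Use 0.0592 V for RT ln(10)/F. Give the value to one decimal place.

Cathode: O₂/H₂O; anode: Mg²⁺/Mg. E°cell = +3.56 V, n = 4.
log K = nE°cell / 0.0592 = (4)(+3.56) / 0.0592 = 240.5.

240.5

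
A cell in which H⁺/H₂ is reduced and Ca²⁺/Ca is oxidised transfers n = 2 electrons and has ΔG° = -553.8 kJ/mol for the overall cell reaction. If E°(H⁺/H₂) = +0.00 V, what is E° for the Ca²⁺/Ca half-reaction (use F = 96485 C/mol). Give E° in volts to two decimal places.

E°cell = −ΔG°/(nF) = −(-553.8×10³)/((2)(96485)) = +2.870 V.
Since H⁺/H₂ is the cathode and Ca²⁺/Ca the anode, E°cell = E°(H⁺/H₂) − E°(Ca²⁺/Ca).
So E°(Ca²⁺/Ca) = E°(H⁺/H₂) − E°cell = (+0.00) − (+2.870) = -2.87 V.

-2.87 V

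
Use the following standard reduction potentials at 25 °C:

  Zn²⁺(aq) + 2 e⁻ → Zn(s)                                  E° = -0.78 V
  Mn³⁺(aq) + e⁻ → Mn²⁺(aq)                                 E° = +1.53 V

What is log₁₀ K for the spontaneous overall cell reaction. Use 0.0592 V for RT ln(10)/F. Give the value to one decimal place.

Cathode: Mn³⁺/Mn²⁺; anode: Zn²⁺/Zn. E°cell = +2.31 V, n = 2.
log K = nE°cell / 0.0592 = (2)(+2.31) / 0.0592 = 78.0.

78.0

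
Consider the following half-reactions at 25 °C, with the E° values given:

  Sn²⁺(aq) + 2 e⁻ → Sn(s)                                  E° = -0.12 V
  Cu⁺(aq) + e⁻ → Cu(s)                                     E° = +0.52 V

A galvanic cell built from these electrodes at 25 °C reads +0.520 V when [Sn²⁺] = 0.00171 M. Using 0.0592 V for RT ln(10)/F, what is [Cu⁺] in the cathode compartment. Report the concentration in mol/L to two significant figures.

Cu⁺/Cu is the cathode, Sn²⁺/Sn the anode: E°cell = +0.64 V, n = 2.
Overall reaction: 2 Cu⁺(aq) + Sn(s) → 2 Cu(s) + Sn²⁺(aq); Q = [Sn²⁺]^1/[Cu⁺]^2.
From E = E° − (0.0592/n) log Q: log Q = (E° − E)·n/0.0592 = (+0.64 − (+0.520))·2/0.0592 = 4.0541.
So 2·log[Cu⁺] = 1·log(0.00171) − log Q = -2.7670 − (4.0541) = -6.8211; log[Cu⁺] = -6.8211 / 2 = -3.4106; [Cu⁺] = 10^(-3.4106) ≈ 0.00039 M.

0.00039 M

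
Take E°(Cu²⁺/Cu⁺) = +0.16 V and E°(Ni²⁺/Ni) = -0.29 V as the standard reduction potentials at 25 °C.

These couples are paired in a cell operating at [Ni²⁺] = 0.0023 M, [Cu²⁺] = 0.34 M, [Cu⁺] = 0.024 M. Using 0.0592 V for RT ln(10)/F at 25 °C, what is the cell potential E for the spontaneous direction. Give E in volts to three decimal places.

+0.596 V

Cu²⁺/Cu⁺ is the cathode (higher E°), Ni²⁺/Ni the anode: E°cell = +0.16 − (-0.29) = +0.45 V, n = 2.
Overall: 2 Cu²⁺(aq) + Ni(s) → 2 Cu⁺(aq) + Ni²⁺(aq)
Q = [Cu⁺]^2·[Ni²⁺] / ([Cu²⁺]^2); log Q = -4.941.
E = E° − (0.0592/n) log Q = +0.45 − (0.0592/2)(-4.941) = +0.596 V.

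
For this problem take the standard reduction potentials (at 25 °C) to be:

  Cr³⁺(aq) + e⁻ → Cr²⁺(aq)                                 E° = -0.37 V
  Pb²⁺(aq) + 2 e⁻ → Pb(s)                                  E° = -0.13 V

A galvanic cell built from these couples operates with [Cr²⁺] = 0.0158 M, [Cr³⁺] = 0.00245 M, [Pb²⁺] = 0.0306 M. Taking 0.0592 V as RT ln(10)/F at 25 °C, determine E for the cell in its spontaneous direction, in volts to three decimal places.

+0.243 V

Pb²⁺/Pb is the cathode (higher E°), Cr³⁺/Cr²⁺ the anode: E°cell = -0.13 − (-0.37) = +0.24 V, n = 2.
Overall: Pb²⁺(aq) + 2 Cr²⁺(aq) → Pb(s) + 2 Cr³⁺(aq)
Q = [Cr³⁺]^2 / ([Pb²⁺]·[Cr²⁺]^2); log Q = -0.105.
E = E° − (0.0592/n) log Q = +0.24 − (0.0592/2)(-0.105) = +0.243 V.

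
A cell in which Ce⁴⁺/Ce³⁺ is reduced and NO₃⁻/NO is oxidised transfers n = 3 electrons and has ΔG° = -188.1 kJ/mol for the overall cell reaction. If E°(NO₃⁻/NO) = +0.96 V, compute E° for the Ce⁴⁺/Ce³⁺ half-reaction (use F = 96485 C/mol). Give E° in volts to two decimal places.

+1.61 V

E°cell = −ΔG°/(nF) = −(-188.1×10³)/((3)(96485)) = +0.650 V.
Since Ce⁴⁺/Ce³⁺ is the cathode and NO₃⁻/NO the anode, E°cell = E°(Ce⁴⁺/Ce³⁺) − E°(NO₃⁻/NO).
So E°(Ce⁴⁺/Ce³⁺) = E°cell + E°(NO₃⁻/NO) = +0.650 + (+0.96) = +1.61 V.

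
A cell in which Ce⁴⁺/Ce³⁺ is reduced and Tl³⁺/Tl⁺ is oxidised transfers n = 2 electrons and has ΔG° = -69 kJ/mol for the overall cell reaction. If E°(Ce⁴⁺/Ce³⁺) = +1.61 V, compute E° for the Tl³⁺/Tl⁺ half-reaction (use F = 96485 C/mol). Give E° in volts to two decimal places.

+1.25 V

E°cell = −ΔG°/(nF) = −(-69×10³)/((2)(96485)) = +0.358 V.
Since Ce⁴⁺/Ce³⁺ is the cathode and Tl³⁺/Tl⁺ the anode, E°cell = E°(Ce⁴⁺/Ce³⁺) − E°(Tl³⁺/Tl⁺).
So E°(Tl³⁺/Tl⁺) = E°(Ce⁴⁺/Ce³⁺) − E°cell = (+1.61) − (+0.358) = +1.25 V.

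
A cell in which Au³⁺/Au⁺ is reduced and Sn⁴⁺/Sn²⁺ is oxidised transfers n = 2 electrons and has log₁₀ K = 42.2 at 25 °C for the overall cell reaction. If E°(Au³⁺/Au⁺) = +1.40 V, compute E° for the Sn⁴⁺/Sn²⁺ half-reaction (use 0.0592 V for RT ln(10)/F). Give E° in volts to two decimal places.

E°cell = (0.0592/n)·log K = (0.0592/2)(42.2) = +1.249 V.
Since Au³⁺/Au⁺ is the cathode and Sn⁴⁺/Sn²⁺ the anode, E°cell = E°(Au³⁺/Au⁺) − E°(Sn⁴⁺/Sn²⁺).
So E°(Sn⁴⁺/Sn²⁺) = E°(Au³⁺/Au⁺) − E°cell = (+1.40) − (+1.249) = +0.15 V.

+0.15 V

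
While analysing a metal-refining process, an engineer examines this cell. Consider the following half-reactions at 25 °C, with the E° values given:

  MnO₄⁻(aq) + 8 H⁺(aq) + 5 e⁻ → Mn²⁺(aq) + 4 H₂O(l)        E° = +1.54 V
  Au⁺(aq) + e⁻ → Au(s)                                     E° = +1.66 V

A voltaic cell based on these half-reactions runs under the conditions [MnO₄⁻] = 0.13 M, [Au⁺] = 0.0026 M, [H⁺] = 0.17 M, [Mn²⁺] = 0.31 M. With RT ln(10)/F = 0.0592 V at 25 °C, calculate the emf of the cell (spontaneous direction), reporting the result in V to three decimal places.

Au⁺/Au is the cathode (higher E°), MnO₄⁻/Mn²⁺ the anode: E°cell = +1.66 − (+1.54) = +0.12 V, n = 5.
Overall: 5 Au⁺(aq) + Mn²⁺(aq) + 4 H₂O(l) → 5 Au(s) + MnO₄⁻(aq) + 8 H⁺(aq)
Q = [MnO₄⁻]·[H⁺]^8 / ([Au⁺]^5·[Mn²⁺]); log Q = 6.391.
E = E° − (0.0592/n) log Q = +0.12 − (0.0592/5)(6.391) = +0.044 V.

+0.044 V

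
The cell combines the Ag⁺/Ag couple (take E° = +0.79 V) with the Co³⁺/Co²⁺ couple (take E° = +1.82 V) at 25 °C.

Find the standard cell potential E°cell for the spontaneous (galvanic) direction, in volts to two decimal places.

The Co³⁺/Co²⁺ couple has the higher reduction potential, so it is the cathode; Ag⁺/Ag is oxidised at the anode.
E°cell = E°(cathode) − E°(anode) = (+1.82) − (+0.79) = +1.03 V.

+1.03 V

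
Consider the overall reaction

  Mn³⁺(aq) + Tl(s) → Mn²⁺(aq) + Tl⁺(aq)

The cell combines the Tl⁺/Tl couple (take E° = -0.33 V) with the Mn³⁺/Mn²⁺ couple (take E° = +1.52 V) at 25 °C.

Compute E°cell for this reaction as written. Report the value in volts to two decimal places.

The Mn³⁺/Mn²⁺ couple has the higher reduction potential, so it is the cathode; Tl⁺/Tl is oxidised at the anode.
E°cell = E°(cathode) − E°(anode) = (+1.52) − (-0.33) = +1.85 V.

+1.85 V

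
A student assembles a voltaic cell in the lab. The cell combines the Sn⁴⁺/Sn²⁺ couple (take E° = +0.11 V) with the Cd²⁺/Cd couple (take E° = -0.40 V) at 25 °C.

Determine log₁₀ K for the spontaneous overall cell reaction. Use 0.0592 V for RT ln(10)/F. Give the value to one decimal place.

Cathode: Sn⁴⁺/Sn²⁺; anode: Cd²⁺/Cd. E°cell = +0.51 V, n = 2.
log K = nE°cell / 0.0592 = (2)(+0.51) / 0.0592 = 17.2.

17.2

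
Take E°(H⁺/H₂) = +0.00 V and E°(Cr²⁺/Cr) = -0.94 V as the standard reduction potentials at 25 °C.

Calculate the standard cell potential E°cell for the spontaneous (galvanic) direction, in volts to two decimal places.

The H⁺/H₂ couple has the higher reduction potential, so it is the cathode; Cr²⁺/Cr is oxidised at the anode.
E°cell = E°(cathode) − E°(anode) = (+0.00) − (-0.94) = +0.94 V.
Since E°cell > 0, the reaction is spontaneous under standard conditions.

+0.94 V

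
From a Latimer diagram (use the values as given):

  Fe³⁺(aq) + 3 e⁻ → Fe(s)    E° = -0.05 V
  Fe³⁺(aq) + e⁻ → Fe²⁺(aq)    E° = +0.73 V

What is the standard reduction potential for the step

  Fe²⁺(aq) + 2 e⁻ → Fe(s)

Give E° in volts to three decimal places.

-0.440 V

Sequential free energies add, so n₃E°₃ = n₁E°₁ + n₂E°₂.
With n₃ = 3, and the known step contributing 1×(+0.73) V, the unknown satisfies 2·E° = 3×(-0.05) − 1×(+0.73) = -0.880.
E° = -0.880 / 2 = -0.440 V.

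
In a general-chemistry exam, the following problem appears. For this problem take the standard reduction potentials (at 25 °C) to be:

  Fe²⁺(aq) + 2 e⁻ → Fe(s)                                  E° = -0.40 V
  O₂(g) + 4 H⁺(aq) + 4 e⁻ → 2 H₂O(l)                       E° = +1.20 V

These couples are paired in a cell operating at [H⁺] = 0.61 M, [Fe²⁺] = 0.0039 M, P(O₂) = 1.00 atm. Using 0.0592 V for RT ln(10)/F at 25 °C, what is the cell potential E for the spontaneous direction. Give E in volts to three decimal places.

O₂/H₂O is the cathode (higher E°), Fe²⁺/Fe the anode: E°cell = +1.20 − (-0.40) = +1.60 V, n = 4.
Overall: O₂(g) + 4 H⁺(aq) + 2 Fe(s) → 2 H₂O(l) + 2 Fe²⁺(aq)
Q = [Fe²⁺]^2 / (P(O₂)·[H⁺]^4); log Q = -3.959.
E = E° − (0.0592/n) log Q = +1.60 − (0.0592/4)(-3.959) = +1.659 V.

+1.659 V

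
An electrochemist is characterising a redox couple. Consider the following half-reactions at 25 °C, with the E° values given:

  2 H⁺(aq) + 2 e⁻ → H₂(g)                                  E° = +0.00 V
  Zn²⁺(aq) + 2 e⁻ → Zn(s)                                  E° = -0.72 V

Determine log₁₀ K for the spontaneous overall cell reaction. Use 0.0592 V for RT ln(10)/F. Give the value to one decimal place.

Cathode: H⁺/H₂; anode: Zn²⁺/Zn. E°cell = +0.72 V, n = 2.
log K = nE°cell / 0.0592 = (2)(+0.72) / 0.0592 = 24.3.

24.3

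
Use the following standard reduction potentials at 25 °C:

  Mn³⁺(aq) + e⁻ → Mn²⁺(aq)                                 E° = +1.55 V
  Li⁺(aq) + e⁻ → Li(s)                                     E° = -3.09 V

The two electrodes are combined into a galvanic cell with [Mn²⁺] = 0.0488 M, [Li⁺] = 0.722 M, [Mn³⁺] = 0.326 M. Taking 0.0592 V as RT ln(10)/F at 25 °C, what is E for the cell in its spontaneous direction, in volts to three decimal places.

+4.697 V

Mn³⁺/Mn²⁺ is the cathode (higher E°), Li⁺/Li the anode: E°cell = +1.55 − (-3.09) = +4.64 V, n = 1.
Overall: Mn³⁺(aq) + Li(s) → Mn²⁺(aq) + Li⁺(aq)
Q = [Mn²⁺]·[Li⁺] / ([Mn³⁺]); log Q = -0.966.
E = E° − (0.0592/n) log Q = +4.64 − (0.0592/1)(-0.966) = +4.697 V.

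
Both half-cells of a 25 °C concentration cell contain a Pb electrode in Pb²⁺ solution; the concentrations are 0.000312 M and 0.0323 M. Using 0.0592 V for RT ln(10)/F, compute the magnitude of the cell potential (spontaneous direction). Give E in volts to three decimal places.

+0.060 V

For a concentration cell E°cell = 0. The 0.0323 M side is the cathode (reduction is favoured where [Pb²⁺] is higher).
With n = 2, E = −(0.0592/2) log([Pb²⁺]ₐₙ/[Pb²⁺]꜀ₐₜ) = −(0.0592/2) log(0.000312/0.0323) = −(0.0592/2)(-2.015) = +0.060 V.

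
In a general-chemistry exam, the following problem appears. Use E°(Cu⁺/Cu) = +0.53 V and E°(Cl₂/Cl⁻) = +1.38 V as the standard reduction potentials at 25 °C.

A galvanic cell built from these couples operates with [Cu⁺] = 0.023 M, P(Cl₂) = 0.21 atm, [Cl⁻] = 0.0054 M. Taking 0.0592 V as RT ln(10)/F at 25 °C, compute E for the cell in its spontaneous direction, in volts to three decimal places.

Cl₂/Cl⁻ is the cathode (higher E°), Cu⁺/Cu the anode: E°cell = +1.38 − (+0.53) = +0.85 V, n = 2.
Overall: Cl₂(g) + 2 Cu(s) → 2 Cl⁻(aq) + 2 Cu⁺(aq)
Q = [Cl⁻]^2·[Cu⁺]^2 / (P(Cl₂)); log Q = -7.134.
E = E° − (0.0592/n) log Q = +0.85 − (0.0592/2)(-7.134) = +1.061 V.

+1.061 V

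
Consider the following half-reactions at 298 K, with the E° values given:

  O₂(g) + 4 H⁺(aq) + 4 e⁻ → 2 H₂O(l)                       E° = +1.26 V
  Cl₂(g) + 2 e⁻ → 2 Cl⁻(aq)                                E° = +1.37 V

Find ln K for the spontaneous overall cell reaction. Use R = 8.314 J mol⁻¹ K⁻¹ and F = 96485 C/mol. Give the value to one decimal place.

Cathode: Cl₂/Cl⁻; anode: O₂/H₂O. E°cell = (+1.37) − (+1.26) = +0.11 V, with n = 4.
ΔG° = −nFE° = −RT ln K, so ln K = nFE°/(RT) = (4)(96485)(+0.11) / ((8.314)(298)) = 17.135.

17.1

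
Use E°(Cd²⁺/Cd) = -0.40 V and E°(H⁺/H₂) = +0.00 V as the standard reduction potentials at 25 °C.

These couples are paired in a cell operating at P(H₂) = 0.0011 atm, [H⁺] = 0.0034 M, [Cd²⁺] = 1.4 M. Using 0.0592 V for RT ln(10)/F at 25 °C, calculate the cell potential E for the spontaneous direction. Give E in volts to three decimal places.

H⁺/H₂ is the cathode (higher E°), Cd²⁺/Cd the anode: E°cell = +0.00 − (-0.40) = +0.40 V, n = 2.
Overall: 2 H⁺(aq) + Cd(s) → H₂(g) + Cd²⁺(aq)
Q = P(H₂)·[Cd²⁺] / ([H⁺]^2); log Q = 2.125.
E = E° − (0.0592/n) log Q = +0.40 − (0.0592/2)(2.125) = +0.337 V.

+0.337 V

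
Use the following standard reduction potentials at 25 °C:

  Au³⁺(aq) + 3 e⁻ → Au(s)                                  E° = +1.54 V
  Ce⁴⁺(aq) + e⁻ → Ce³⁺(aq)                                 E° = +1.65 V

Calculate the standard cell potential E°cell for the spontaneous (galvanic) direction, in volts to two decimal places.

+0.11 V

The Ce⁴⁺/Ce³⁺ couple has the higher reduction potential, so it is the cathode; Au³⁺/Au is oxidised at the anode.
E°cell = E°(cathode) − E°(anode) = (+1.65) − (+1.54) = +0.11 V.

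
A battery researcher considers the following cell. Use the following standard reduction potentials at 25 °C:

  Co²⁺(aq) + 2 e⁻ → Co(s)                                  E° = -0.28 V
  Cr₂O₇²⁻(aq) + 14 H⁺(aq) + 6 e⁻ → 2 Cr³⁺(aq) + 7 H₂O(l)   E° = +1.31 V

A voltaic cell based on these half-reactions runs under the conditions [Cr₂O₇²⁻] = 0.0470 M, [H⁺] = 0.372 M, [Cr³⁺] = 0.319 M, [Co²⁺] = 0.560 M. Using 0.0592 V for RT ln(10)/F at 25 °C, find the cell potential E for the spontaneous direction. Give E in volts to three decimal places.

+1.535 V

Cr₂O₇²⁻/Cr³⁺ is the cathode (higher E°), Co²⁺/Co the anode: E°cell = +1.31 − (-0.28) = +1.59 V, n = 6.
Overall: Cr₂O₇²⁻(aq) + 14 H⁺(aq) + 3 Co(s) → 2 Cr³⁺(aq) + 7 H₂O(l) + 3 Co²⁺(aq)
Q = [Cr³⁺]^2·[Co²⁺]^3 / ([Cr₂O₇²⁻]·[H⁺]^14); log Q = 5.592.
E = E° − (0.0592/n) log Q = +1.59 − (0.0592/6)(5.592) = +1.535 V.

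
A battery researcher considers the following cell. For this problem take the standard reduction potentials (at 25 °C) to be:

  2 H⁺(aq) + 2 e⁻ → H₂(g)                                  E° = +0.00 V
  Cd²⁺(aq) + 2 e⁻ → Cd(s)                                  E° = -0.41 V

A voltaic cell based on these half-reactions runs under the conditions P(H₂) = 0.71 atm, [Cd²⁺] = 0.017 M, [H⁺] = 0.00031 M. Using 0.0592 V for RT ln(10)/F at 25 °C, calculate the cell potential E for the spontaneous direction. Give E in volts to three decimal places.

+0.259 V

H⁺/H₂ is the cathode (higher E°), Cd²⁺/Cd the anode: E°cell = +0.00 − (-0.41) = +0.41 V, n = 2.
Overall: 2 H⁺(aq) + Cd(s) → H₂(g) + Cd²⁺(aq)
Q = P(H₂)·[Cd²⁺] / ([H⁺]^2); log Q = 5.099.
E = E° − (0.0592/n) log Q = +0.41 − (0.0592/2)(5.099) = +0.259 V.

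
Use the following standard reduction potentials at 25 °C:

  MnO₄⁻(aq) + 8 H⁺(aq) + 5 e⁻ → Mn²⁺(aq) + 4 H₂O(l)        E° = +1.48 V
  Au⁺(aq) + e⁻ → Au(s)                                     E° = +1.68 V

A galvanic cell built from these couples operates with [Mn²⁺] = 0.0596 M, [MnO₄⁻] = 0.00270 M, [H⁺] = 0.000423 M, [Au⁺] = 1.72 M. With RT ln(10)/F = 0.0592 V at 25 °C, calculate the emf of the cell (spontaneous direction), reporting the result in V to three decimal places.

+0.549 V

Au⁺/Au is the cathode (higher E°), MnO₄⁻/Mn²⁺ the anode: E°cell = +1.68 − (+1.48) = +0.20 V, n = 5.
Overall: 5 Au⁺(aq) + Mn²⁺(aq) + 4 H₂O(l) → 5 Au(s) + MnO₄⁻(aq) + 8 H⁺(aq)
Q = [MnO₄⁻]·[H⁺]^8 / ([Au⁺]^5·[Mn²⁺]); log Q = -29.511.
E = E° − (0.0592/n) log Q = +0.20 − (0.0592/5)(-29.511) = +0.549 V.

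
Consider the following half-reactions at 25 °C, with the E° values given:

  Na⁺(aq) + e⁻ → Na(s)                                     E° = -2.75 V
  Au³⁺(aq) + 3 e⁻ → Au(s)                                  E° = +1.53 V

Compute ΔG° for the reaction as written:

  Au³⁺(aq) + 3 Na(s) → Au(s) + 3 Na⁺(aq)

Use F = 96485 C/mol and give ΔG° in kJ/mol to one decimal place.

As written, Au³⁺/Au is reduced (cathode) and Na⁺/Na is oxidised (anode), so E°cell = (+1.53) − (-2.75) = +4.28 V.
Balancing electrons gives n = 3.
ΔG° = −nFE° = −(3)(96485)(+4.28) = -1,238,867 J = -1238.9 kJ/mol.

-1238.9 kJ/mol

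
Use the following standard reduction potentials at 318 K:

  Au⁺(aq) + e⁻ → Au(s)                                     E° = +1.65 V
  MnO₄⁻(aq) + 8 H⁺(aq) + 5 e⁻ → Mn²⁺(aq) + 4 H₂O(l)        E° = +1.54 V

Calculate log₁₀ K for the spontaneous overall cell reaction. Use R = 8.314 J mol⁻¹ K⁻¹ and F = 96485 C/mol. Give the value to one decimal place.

Cathode: Au⁺/Au; anode: MnO₄⁻/Mn²⁺. E°cell = (+1.65) − (+1.54) = +0.11 V, with n = 5.
ΔG° = −nFE° = −RT ln K, so ln K = nFE°/(RT) = (5)(96485)(+0.11) / ((8.314)(318)) = 20.072.
log₁₀ K = 20.072 / ln 10 = 8.7.

8.7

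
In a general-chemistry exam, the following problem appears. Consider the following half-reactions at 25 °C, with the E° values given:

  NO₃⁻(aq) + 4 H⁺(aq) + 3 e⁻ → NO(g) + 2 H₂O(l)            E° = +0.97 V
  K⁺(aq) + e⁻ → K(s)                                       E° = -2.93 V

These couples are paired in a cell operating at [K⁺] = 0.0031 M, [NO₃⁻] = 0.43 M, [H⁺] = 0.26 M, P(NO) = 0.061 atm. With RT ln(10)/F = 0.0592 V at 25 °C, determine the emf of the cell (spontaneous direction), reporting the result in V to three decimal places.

NO₃⁻/NO is the cathode (higher E°), K⁺/K the anode: E°cell = +0.97 − (-2.93) = +3.90 V, n = 3.
Overall: NO₃⁻(aq) + 4 H⁺(aq) + 3 K(s) → NO(g) + 2 H₂O(l) + 3 K⁺(aq)
Q = P(NO)·[K⁺]^3 / ([NO₃⁻]·[H⁺]^4); log Q = -6.034.
E = E° − (0.0592/n) log Q = +3.90 − (0.0592/3)(-6.034) = +4.019 V.

+4.019 V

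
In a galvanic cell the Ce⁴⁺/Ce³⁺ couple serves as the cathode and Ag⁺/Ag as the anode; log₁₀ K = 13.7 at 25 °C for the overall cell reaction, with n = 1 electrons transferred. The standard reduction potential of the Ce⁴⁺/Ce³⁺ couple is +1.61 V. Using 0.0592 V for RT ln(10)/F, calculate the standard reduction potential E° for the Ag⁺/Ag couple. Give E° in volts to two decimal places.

E°cell = (0.0592/n)·log K = (0.0592/1)(13.7) = +0.811 V.
Since Ce⁴⁺/Ce³⁺ is the cathode and Ag⁺/Ag the anode, E°cell = E°(Ce⁴⁺/Ce³⁺) − E°(Ag⁺/Ag).
So E°(Ag⁺/Ag) = E°(Ce⁴⁺/Ce³⁺) − E°cell = (+1.61) − (+0.811) = +0.80 V.

+0.80 V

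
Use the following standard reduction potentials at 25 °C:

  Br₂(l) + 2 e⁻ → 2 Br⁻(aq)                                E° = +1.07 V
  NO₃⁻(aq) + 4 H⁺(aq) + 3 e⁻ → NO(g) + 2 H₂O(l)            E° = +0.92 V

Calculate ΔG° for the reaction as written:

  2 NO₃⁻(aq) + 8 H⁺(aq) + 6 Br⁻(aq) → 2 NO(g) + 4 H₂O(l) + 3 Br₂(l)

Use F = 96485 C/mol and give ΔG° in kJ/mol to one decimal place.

As written, NO₃⁻/NO is reduced (cathode) and Br₂/Br⁻ is oxidised (anode), so E°cell = (+0.92) − (+1.07) = -0.15 V.
Balancing electrons gives n = 6.
ΔG° = −nFE° = −(6)(96485)(-0.15) = 86,836 J = +86.8 kJ/mol.

+86.8 kJ/mol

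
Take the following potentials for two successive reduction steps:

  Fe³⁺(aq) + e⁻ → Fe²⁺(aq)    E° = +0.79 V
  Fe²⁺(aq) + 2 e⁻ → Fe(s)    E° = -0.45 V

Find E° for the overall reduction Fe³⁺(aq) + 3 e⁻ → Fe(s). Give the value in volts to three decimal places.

-0.037 V

Since ΔG° = −nFE° is additive over sequential reductions, n₃E°₃ = n₁E°₁ + n₂E°₂.
E°₃ = (1×+0.79 + 2×-0.45) / 3 = (-0.110) / 3 = -0.037 V.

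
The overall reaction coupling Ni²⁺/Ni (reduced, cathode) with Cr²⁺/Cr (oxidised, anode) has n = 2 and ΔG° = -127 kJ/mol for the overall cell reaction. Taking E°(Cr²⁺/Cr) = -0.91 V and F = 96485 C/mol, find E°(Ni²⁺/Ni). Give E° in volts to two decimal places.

-0.25 V

E°cell = −ΔG°/(nF) = −(-127×10³)/((2)(96485)) = +0.658 V.
Since Ni²⁺/Ni is the cathode and Cr²⁺/Cr the anode, E°cell = E°(Ni²⁺/Ni) − E°(Cr²⁺/Cr).
So E°(Ni²⁺/Ni) = E°cell + E°(Cr²⁺/Cr) = +0.658 + (-0.91) = -0.25 V.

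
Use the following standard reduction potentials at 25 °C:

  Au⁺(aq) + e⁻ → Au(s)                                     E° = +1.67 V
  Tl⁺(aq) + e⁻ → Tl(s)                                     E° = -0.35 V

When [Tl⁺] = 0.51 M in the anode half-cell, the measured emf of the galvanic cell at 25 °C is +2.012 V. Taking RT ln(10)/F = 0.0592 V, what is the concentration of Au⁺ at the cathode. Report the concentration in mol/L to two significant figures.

0.37 M

Au⁺/Au is the cathode, Tl⁺/Tl the anode: E°cell = +2.02 V, n = 1.
Overall reaction: Au⁺(aq) + Tl(s) → Au(s) + Tl⁺(aq); Q = [Tl⁺]^1/[Au⁺]^1.
From E = E° − (0.0592/n) log Q: log Q = (E° − E)·n/0.0592 = (+2.02 − (+2.012))·1/0.0592 = 0.1351.
So 1·log[Au⁺] = 1·log(0.51) − log Q = -0.2924 − (0.1351) = -0.4275; [Au⁺] = 10^(-0.4275) ≈ 0.37 M.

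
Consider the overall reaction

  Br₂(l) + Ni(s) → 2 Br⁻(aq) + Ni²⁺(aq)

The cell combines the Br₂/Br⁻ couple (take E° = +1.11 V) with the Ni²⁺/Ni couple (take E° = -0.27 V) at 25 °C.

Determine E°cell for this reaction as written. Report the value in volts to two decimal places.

The Br₂/Br⁻ couple has the higher reduction potential, so it is the cathode; Ni²⁺/Ni is oxidised at the anode.
E°cell = E°(cathode) − E°(anode) = (+1.11) − (-0.27) = +1.38 V.
Since E°cell > 0, the reaction is spontaneous under standard conditions.

+1.38 V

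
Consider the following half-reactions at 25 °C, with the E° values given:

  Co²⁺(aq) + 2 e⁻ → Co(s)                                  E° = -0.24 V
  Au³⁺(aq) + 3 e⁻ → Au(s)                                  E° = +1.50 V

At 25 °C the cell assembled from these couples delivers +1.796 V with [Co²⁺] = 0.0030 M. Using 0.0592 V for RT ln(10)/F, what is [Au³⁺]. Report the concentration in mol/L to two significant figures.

0.11 M

Au³⁺/Au is the cathode, Co²⁺/Co the anode: E°cell = +1.74 V, n = 6.
Overall reaction: 2 Au³⁺(aq) + 3 Co(s) → 2 Au(s) + 3 Co²⁺(aq); Q = [Co²⁺]^3/[Au³⁺]^2.
From E = E° − (0.0592/n) log Q: log Q = (E° − E)·n/0.0592 = (+1.74 − (+1.796))·6/0.0592 = -5.6757.
So 2·log[Au³⁺] = 3·log(0.003) − log Q = -7.5686 − (-5.6757) = -1.8929; log[Au³⁺] = -1.8929 / 2 = -0.9465; [Au³⁺] = 10^(-0.9465) ≈ 0.11 M.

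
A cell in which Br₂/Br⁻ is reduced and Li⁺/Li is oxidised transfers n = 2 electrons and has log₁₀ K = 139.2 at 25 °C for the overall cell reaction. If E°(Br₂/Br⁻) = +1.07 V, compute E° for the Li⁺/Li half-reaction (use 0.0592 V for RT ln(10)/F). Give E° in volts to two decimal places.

-3.05 V

E°cell = (0.0592/n)·log K = (0.0592/2)(139.2) = +4.120 V.
Since Br₂/Br⁻ is the cathode and Li⁺/Li the anode, E°cell = E°(Br₂/Br⁻) − E°(Li⁺/Li).
So E°(Li⁺/Li) = E°(Br₂/Br⁻) − E°cell = (+1.07) − (+4.120) = -3.05 V.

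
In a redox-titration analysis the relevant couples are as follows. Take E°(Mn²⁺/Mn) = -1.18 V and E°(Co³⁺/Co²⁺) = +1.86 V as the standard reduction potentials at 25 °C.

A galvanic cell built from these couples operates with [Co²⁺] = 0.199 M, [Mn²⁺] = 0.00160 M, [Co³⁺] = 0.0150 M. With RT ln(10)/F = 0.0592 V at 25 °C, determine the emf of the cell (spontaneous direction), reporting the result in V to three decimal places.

Co³⁺/Co²⁺ is the cathode (higher E°), Mn²⁺/Mn the anode: E°cell = +1.86 − (-1.18) = +3.04 V, n = 2.
Overall: 2 Co³⁺(aq) + Mn(s) → 2 Co²⁺(aq) + Mn²⁺(aq)
Q = [Co²⁺]^2·[Mn²⁺] / ([Co³⁺]^2); log Q = -0.550.
E = E° − (0.0592/n) log Q = +3.04 − (0.0592/2)(-0.550) = +3.056 V.

+3.056 V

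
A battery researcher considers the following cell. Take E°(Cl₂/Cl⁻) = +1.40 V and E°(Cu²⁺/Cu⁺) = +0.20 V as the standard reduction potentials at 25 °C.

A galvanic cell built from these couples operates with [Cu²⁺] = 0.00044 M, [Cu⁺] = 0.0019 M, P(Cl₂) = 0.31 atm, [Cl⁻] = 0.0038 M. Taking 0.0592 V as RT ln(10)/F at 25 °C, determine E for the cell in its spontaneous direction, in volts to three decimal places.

+1.366 V

Cl₂/Cl⁻ is the cathode (higher E°), Cu²⁺/Cu⁺ the anode: E°cell = +1.40 − (+0.20) = +1.20 V, n = 2.
Overall: Cl₂(g) + 2 Cu⁺(aq) → 2 Cl⁻(aq) + 2 Cu²⁺(aq)
Q = [Cl⁻]^2·[Cu²⁺]^2 / (P(Cl₂)·[Cu⁺]^2); log Q = -5.602.
E = E° − (0.0592/n) log Q = +1.20 − (0.0592/2)(-5.602) = +1.366 V.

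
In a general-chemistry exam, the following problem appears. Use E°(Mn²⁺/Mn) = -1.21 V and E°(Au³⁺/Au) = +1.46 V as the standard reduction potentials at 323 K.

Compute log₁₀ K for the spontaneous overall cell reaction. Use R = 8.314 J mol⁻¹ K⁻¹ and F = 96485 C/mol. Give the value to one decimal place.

Cathode: Au³⁺/Au; anode: Mn²⁺/Mn. E°cell = (+1.46) − (-1.21) = +2.67 V, with n = 6.
ΔG° = −nFE° = −RT ln K, so ln K = nFE°/(RT) = (6)(96485)(+2.67) / ((8.314)(323)) = 575.585.
log₁₀ K = 575.585 / ln 10 = 250.0.

250.0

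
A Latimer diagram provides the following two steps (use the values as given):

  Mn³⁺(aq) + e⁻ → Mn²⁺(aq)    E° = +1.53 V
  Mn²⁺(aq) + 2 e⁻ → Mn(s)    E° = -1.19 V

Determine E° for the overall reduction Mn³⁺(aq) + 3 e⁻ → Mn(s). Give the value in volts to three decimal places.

-0.283 V

Adding the free-energy changes (−nFE°) of the two steps gives −n₃FE°₃ = −n₁FE°₁ − n₂FE°₂.
E°₃ = (1×+1.53 + 2×-1.19) / 3 = (-0.850) / 3 = -0.283 V.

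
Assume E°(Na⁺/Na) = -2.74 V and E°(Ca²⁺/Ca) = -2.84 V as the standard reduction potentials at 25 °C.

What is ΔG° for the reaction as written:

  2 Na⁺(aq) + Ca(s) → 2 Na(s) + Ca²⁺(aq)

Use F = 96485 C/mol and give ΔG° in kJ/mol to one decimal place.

As written, Na⁺/Na is reduced (cathode) and Ca²⁺/Ca is oxidised (anode), so E°cell = (-2.74) − (-2.84) = +0.10 V.
Balancing electrons gives n = 2.
ΔG° = −nFE° = −(2)(96485)(+0.10) = -19,297 J = -19.3 kJ/mol.

-19.3 kJ/mol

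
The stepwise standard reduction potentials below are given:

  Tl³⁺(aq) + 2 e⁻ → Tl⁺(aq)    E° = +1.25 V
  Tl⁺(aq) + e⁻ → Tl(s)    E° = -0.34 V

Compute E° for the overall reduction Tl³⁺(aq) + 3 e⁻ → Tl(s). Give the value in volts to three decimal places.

Adding the free-energy changes (−nFE°) of the two steps gives −n₃FE°₃ = −n₁FE°₁ − n₂FE°₂.
E°₃ = (2×+1.25 + 1×-0.34) / 3 = (+2.160) / 3 = +0.720 V.

+0.720 V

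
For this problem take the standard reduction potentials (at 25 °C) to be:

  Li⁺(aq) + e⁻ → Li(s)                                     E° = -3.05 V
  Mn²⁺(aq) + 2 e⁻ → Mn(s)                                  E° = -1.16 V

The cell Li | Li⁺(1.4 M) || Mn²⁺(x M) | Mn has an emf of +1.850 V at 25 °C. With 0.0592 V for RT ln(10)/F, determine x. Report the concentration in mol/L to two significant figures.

Mn²⁺/Mn is the cathode, Li⁺/Li the anode: E°cell = +1.89 V, n = 2.
Overall reaction: Mn²⁺(aq) + 2 Li(s) → Mn(s) + 2 Li⁺(aq); Q = [Li⁺]^2/[Mn²⁺]^1.
From E = E° − (0.0592/n) log Q: log Q = (E° − E)·n/0.0592 = (+1.89 − (+1.850))·2/0.0592 = 1.3514.
So 1·log[Mn²⁺] = 2·log(1.4) − log Q = 0.2923 − (1.3514) = -1.0591; [Mn²⁺] = 10^(-1.0591) ≈ 0.087 M.

0.087 M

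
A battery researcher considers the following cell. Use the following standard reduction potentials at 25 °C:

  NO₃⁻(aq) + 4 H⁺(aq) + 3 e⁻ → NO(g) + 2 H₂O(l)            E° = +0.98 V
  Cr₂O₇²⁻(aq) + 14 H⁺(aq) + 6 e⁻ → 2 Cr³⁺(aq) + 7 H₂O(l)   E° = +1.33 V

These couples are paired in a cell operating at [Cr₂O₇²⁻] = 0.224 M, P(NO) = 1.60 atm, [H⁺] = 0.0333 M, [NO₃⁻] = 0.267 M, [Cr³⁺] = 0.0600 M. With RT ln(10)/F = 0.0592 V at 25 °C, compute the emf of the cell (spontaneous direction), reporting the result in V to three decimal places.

Cr₂O₇²⁻/Cr³⁺ is the cathode (higher E°), NO₃⁻/NO the anode: E°cell = +1.33 − (+0.98) = +0.35 V, n = 6.
Overall: Cr₂O₇²⁻(aq) + 6 H⁺(aq) + 2 NO(g) → 2 Cr³⁺(aq) + 3 H₂O(l) + 2 NO₃⁻(aq)
Q = [Cr³⁺]^2·[NO₃⁻]^2 / ([Cr₂O₇²⁻]·[H⁺]^6·P(NO)^2); log Q = 5.516.
E = E° − (0.0592/n) log Q = +0.35 − (0.0592/6)(5.516) = +0.296 V.

+0.296 V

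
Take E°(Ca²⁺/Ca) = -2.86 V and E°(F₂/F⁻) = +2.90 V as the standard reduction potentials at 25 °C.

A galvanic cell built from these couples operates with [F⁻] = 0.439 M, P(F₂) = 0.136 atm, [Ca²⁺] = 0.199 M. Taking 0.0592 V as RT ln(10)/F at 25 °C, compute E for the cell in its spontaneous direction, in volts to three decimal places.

+5.776 V

F₂/F⁻ is the cathode (higher E°), Ca²⁺/Ca the anode: E°cell = +2.90 − (-2.86) = +5.76 V, n = 2.
Overall: F₂(g) + Ca(s) → 2 F⁻(aq) + Ca²⁺(aq)
Q = [F⁻]^2·[Ca²⁺] / (P(F₂)); log Q = -0.550.
E = E° − (0.0592/n) log Q = +5.76 − (0.0592/2)(-0.550) = +5.776 V.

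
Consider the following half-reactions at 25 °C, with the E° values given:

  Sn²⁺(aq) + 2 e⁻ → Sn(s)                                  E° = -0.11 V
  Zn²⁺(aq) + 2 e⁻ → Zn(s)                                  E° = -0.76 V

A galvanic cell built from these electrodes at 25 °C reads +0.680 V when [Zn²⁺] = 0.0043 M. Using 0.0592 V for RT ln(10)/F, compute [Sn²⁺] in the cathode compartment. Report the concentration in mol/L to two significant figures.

Sn²⁺/Sn is the cathode, Zn²⁺/Zn the anode: E°cell = +0.65 V, n = 2.
Overall reaction: Sn²⁺(aq) + Zn(s) → Sn(s) + Zn²⁺(aq); Q = [Zn²⁺]^1/[Sn²⁺]^1.
From E = E° − (0.0592/n) log Q: log Q = (E° − E)·n/0.0592 = (+0.65 − (+0.680))·2/0.0592 = -1.0135.
So 1·log[Sn²⁺] = 1·log(0.0043) − log Q = -2.3665 − (-1.0135) = -1.3530; [Sn²⁺] = 10^(-1.3530) ≈ 0.044 M.

0.044 M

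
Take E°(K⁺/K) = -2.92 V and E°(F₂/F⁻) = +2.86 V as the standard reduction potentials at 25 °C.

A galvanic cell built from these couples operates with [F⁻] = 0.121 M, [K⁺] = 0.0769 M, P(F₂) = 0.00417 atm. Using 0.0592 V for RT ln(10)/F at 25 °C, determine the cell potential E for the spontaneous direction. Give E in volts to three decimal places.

F₂/F⁻ is the cathode (higher E°), K⁺/K the anode: E°cell = +2.86 − (-2.92) = +5.78 V, n = 2.
Overall: F₂(g) + 2 K(s) → 2 F⁻(aq) + 2 K⁺(aq)
Q = [F⁻]^2·[K⁺]^2 / (P(F₂)); log Q = -1.683.
E = E° − (0.0592/n) log Q = +5.78 − (0.0592/2)(-1.683) = +5.830 V.

+5.830 V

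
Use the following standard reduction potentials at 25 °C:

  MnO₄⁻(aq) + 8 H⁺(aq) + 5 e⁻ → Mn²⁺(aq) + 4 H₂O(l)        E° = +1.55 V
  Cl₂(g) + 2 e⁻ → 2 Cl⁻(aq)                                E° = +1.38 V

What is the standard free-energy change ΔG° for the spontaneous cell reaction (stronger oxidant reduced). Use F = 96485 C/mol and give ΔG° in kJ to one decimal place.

-164.0 kJ

MnO₄⁻/Mn²⁺ (E° = +1.55 V) is the cathode; Cl₂/Cl⁻ (E° = +1.38 V) is the anode, so E°cell = +0.17 V.
Balancing electrons gives n = 10 (lcm of 5 and 2).
ΔG° = −nFE° = −(10)(96485)(+0.17) = -164,024 J = -164.0 kJ.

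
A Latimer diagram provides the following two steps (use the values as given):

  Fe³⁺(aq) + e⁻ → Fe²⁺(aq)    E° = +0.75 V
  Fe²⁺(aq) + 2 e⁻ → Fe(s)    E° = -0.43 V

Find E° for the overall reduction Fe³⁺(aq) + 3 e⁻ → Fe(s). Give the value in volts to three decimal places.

-0.037 V

Since ΔG° = −nFE° is additive over sequential reductions, n₃E°₃ = n₁E°₁ + n₂E°₂.
E°₃ = (1×+0.75 + 2×-0.43) / 3 = (-0.110) / 3 = -0.037 V.
Simply averaging or adding the two E° values would be wrong; the electron-weighted sum is required.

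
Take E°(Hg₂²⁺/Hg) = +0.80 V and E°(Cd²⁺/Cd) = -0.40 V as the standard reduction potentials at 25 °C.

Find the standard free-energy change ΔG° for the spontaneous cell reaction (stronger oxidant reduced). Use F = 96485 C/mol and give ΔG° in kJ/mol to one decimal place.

Hg₂²⁺/Hg (E° = +0.80 V) is the cathode; Cd²⁺/Cd (E° = -0.40 V) is the anode, so E°cell = +1.20 V.
Balancing electrons gives n = 2 (lcm of 2 and 2).
ΔG° = −nFE° = −(2)(96485)(+1.20) = -231,564 J = -231.6 kJ/mol.

-231.6 kJ/mol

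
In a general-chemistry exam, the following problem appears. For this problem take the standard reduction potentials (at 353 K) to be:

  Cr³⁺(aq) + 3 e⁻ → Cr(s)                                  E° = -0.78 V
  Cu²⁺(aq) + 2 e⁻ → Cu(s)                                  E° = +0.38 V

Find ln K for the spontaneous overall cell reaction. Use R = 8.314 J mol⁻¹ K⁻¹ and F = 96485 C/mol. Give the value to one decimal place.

228.8

Cathode: Cu²⁺/Cu; anode: Cr³⁺/Cr. E°cell = (+0.38) − (-0.78) = +1.16 V, with n = 6.
ΔG° = −nFE° = −RT ln K, so ln K = nFE°/(RT) = (6)(96485)(+1.16) / ((8.314)(353)) = 228.815.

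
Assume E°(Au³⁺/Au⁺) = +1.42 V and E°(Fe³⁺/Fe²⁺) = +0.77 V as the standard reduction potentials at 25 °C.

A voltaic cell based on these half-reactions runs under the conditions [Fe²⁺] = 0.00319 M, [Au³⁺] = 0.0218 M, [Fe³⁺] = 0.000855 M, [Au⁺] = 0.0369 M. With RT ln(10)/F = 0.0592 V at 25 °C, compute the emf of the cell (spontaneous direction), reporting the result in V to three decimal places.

+0.677 V

Au³⁺/Au⁺ is the cathode (higher E°), Fe³⁺/Fe²⁺ the anode: E°cell = +1.42 − (+0.77) = +0.65 V, n = 2.
Overall: Au³⁺(aq) + 2 Fe²⁺(aq) → Au⁺(aq) + 2 Fe³⁺(aq)
Q = [Au⁺]·[Fe³⁺]^2 / ([Au³⁺]·[Fe²⁺]^2); log Q = -0.915.
E = E° − (0.0592/n) log Q = +0.65 − (0.0592/2)(-0.915) = +0.677 V.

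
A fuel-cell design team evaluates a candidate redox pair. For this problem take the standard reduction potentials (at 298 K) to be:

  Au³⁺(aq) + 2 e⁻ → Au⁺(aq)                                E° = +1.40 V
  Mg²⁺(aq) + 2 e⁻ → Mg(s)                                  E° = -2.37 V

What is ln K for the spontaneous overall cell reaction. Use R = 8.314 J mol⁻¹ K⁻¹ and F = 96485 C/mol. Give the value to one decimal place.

293.6

Cathode: Au³⁺/Au⁺; anode: Mg²⁺/Mg. E°cell = (+1.40) − (-2.37) = +3.77 V, with n = 2.
ΔG° = −nFE° = −RT ln K, so ln K = nFE°/(RT) = (2)(96485)(+3.77) / ((8.314)(298)) = 293.633.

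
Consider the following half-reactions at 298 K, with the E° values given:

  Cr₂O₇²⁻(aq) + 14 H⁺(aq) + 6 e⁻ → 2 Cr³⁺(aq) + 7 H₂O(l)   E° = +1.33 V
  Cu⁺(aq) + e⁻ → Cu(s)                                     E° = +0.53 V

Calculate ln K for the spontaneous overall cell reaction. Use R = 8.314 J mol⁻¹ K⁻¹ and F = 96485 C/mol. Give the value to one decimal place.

186.9

Cathode: Cr₂O₇²⁻/Cr³⁺; anode: Cu⁺/Cu. E°cell = (+1.33) − (+0.53) = +0.80 V, with n = 6.
ΔG° = −nFE° = −RT ln K, so ln K = nFE°/(RT) = (6)(96485)(+0.80) / ((8.314)(298)) = 186.928.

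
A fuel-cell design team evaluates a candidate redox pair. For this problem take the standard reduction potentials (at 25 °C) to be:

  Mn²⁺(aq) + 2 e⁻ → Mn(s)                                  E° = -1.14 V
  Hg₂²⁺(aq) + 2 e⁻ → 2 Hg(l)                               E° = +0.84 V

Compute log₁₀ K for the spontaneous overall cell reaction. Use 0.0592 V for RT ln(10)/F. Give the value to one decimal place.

Cathode: Hg₂²⁺/Hg; anode: Mn²⁺/Mn. E°cell = +1.98 V, n = 2.
log K = nE°cell / 0.0592 = (2)(+1.98) / 0.0592 = 66.9.

66.9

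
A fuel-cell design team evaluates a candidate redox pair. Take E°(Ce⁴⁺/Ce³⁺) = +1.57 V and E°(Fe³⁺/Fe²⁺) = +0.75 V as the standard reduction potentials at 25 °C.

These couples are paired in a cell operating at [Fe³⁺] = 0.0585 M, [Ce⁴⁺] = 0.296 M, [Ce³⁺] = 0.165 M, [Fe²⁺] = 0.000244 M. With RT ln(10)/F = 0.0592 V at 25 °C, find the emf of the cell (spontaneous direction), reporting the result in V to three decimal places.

Ce⁴⁺/Ce³⁺ is the cathode (higher E°), Fe³⁺/Fe²⁺ the anode: E°cell = +1.57 − (+0.75) = +0.82 V, n = 1.
Overall: Ce⁴⁺(aq) + Fe²⁺(aq) → Ce³⁺(aq) + Fe³⁺(aq)
Q = [Ce³⁺]·[Fe³⁺] / ([Ce⁴⁺]·[Fe²⁺]); log Q = 2.126.
E = E° − (0.0592/n) log Q = +0.82 − (0.0592/1)(2.126) = +0.694 V.

+0.694 V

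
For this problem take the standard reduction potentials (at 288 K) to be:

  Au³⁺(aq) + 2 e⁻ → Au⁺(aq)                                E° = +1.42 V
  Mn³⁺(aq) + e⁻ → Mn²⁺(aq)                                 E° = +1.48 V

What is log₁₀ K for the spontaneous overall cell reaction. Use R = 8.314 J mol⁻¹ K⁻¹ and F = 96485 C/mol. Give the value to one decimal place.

Cathode: Mn³⁺/Mn²⁺; anode: Au³⁺/Au⁺. E°cell = (+1.48) − (+1.42) = +0.06 V, with n = 2.
ΔG° = −nFE° = −RT ln K, so ln K = nFE°/(RT) = (2)(96485)(+0.06) / ((8.314)(288)) = 4.835.
log₁₀ K = 4.835 / ln 10 = 2.1.

2.1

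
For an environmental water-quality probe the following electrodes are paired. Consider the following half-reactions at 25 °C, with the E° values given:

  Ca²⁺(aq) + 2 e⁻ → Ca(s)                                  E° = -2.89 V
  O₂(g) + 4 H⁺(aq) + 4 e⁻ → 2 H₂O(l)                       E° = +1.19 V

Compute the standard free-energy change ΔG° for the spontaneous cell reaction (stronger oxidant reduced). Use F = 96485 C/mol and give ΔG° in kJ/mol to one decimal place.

O₂/H₂O (E° = +1.19 V) is the cathode; Ca²⁺/Ca (E° = -2.89 V) is the anode, so E°cell = +4.08 V.
Balancing electrons gives n = 4 (lcm of 4 and 2).
ΔG° = −nFE° = −(4)(96485)(+4.08) = -1,574,635 J = -1574.6 kJ/mol.

-1574.6 kJ/mol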